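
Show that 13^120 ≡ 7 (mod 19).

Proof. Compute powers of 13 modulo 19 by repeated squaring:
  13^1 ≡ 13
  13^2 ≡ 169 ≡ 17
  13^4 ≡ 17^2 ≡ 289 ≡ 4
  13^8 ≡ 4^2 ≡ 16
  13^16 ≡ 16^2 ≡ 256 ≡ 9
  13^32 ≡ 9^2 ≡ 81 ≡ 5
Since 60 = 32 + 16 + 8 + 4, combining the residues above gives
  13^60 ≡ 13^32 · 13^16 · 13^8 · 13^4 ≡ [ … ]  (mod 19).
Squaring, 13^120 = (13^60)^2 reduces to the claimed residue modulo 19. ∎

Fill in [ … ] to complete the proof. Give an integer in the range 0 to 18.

11

Multiply the listed residues: 5 · 9 · 16 · 4 = 45 → 720 → 2880.
Reducing modulo 19: 2880 = 151·19 + 11, so 13^60 ≡ 11.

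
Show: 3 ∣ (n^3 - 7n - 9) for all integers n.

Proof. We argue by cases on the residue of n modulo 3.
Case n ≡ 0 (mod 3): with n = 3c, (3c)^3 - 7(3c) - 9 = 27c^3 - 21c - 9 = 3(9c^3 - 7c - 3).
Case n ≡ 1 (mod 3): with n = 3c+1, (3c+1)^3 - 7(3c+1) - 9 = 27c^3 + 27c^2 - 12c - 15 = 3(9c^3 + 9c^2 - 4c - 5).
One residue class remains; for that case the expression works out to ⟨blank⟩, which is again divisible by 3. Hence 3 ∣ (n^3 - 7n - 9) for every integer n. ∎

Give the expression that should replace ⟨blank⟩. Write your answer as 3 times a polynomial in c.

3(9c^3 + 18c^2 + 5c - 5)

The residues treated are {0, 1}, so the missing case is n ≡ 2 (mod 3); write n = 3c+2.
Then (3c+2)^3 - 7(3c+2) - 9 = 27c^3 + 54c^2 + 15c - 15 = 3(9c^3 + 18c^2 + 5c - 5).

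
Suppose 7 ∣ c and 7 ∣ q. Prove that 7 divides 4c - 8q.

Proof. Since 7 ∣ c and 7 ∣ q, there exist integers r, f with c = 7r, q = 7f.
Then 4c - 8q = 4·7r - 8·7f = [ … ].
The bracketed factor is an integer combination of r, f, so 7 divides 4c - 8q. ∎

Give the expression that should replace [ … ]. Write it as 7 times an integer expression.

Each term has a factor of 7: 4·7r - 8·7f = 7·(-8f + 4r).
Since -8f + 4r is an integer, 7 ∣ (4c - 8q).

7(-8f + 4r)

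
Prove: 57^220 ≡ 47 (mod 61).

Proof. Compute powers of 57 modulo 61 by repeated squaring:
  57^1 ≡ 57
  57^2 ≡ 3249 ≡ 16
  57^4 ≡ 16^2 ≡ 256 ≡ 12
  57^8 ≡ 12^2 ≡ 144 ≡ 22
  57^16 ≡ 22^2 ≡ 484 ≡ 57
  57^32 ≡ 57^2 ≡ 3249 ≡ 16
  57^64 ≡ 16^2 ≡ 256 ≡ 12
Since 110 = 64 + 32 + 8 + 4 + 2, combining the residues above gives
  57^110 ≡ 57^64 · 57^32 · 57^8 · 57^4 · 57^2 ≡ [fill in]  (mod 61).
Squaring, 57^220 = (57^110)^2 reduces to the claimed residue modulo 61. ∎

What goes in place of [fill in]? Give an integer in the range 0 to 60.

13

57^64 · 57^32 · 57^8 · 57^4 · 57^2 ≡ 12 · 16 · 22 · 12 · 16 = 811008.
811008 mod 61 = 13, so 57^110 ≡ 13 (mod 61).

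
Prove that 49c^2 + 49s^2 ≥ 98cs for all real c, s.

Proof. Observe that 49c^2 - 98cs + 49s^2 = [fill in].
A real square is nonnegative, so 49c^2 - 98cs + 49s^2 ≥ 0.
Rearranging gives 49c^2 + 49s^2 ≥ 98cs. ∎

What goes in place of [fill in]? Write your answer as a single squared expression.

The leading and trailing coefficients are 7^2 and 7^2, and 98 = 2·7·7, so the trinomial is (7c - 7s)^2.
Hence 49c^2 - 98cs + 49s^2 ≥ 0.

(7c - 7s)^2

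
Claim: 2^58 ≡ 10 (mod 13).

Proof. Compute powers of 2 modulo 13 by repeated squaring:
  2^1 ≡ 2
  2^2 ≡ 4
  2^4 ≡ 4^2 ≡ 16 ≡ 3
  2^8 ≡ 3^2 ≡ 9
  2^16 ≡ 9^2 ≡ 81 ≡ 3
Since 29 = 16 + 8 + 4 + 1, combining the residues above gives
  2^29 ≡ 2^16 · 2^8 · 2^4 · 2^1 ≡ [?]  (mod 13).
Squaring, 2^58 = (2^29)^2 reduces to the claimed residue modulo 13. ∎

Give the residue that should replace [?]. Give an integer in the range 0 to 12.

Multiply the listed residues: 3 · 9 · 3 · 2 = 27 → 81 → 162.
Reducing modulo 13: 162 = 12·13 + 6, so 2^29 ≡ 6.

6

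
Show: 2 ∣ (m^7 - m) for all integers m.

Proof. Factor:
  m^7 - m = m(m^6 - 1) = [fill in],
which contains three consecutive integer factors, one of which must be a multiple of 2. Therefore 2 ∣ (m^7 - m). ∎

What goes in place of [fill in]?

m^6 - 1 = (m^2 - 1)(m^4 + m^2 + 1), and m^2 - 1 = (m-1)(m+1).
So m(m^6 - 1) = (m - 1)m(m + 1)(m^4 + m^2 + 1).

(m - 1)m(m + 1)(m^4 + m^2 + 1)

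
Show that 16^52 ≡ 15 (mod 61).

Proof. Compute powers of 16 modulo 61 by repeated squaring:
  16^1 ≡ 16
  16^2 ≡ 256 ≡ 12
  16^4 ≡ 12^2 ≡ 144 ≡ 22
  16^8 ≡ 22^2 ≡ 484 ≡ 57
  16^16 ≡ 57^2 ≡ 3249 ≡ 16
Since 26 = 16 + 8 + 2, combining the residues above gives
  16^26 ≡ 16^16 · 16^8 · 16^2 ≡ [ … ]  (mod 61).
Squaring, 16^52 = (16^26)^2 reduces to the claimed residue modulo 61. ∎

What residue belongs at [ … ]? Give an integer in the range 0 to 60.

25

16^16 · 16^8 · 16^2 ≡ 16 · 57 · 12 = 10944.
10944 mod 61 = 25, so 16^26 ≡ 25 (mod 61).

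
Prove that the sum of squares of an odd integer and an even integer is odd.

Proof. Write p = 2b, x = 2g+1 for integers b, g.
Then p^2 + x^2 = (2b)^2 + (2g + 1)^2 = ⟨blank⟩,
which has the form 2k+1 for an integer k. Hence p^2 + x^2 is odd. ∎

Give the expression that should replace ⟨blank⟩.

2(2b^2 + 2g^2 + 2g) + 1

Expanding: (2b)^2 + (2g + 1)^2 = 4b^2 + 4g^2 + 4g + 1.
Every term except the constant is even, so this is 2(2b^2 + 2g^2 + 2g) + 1,
and 2b^2 + 2g^2 + 2g ∈ ℤ gives the required form.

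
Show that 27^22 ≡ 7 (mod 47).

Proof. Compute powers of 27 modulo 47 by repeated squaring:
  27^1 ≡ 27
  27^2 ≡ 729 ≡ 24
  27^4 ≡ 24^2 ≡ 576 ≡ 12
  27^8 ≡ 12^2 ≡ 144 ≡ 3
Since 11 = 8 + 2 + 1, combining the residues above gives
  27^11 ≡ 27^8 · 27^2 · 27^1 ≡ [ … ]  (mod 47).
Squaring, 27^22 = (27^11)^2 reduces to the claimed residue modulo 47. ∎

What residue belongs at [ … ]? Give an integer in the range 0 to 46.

27^8 · 27^2 · 27^1 ≡ 3 · 24 · 27 = 1944.
1944 mod 47 = 17, so 27^11 ≡ 17 (mod 47).

17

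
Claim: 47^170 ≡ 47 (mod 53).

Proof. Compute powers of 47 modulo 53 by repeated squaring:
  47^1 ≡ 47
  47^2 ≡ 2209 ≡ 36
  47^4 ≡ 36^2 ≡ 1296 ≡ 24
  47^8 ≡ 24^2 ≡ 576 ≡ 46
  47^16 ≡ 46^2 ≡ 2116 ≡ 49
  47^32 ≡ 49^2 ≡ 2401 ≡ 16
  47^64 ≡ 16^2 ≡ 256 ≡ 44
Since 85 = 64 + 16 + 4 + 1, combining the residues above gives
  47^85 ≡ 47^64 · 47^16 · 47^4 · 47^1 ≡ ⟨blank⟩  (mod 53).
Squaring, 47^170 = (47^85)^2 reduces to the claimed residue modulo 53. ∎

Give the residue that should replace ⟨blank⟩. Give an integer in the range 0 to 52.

Multiply the listed residues: 44 · 49 · 24 · 47 = 2156 → 51744 → 2431968.
Reducing modulo 53: 2431968 = 45886·53 + 10, so 47^85 ≡ 10.

10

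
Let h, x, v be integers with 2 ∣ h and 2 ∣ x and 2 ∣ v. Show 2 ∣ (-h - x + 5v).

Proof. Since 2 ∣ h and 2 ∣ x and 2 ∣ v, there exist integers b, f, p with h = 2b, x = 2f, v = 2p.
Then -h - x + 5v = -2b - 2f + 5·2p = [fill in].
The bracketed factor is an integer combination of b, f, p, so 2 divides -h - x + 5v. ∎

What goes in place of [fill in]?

Pull the common 2 out of every term: -2b - 2f + 5·2p = 2(-b - f + 5p).
-b - f + 5p is an integer, which exhibits the divisibility.

2(-b - f + 5p)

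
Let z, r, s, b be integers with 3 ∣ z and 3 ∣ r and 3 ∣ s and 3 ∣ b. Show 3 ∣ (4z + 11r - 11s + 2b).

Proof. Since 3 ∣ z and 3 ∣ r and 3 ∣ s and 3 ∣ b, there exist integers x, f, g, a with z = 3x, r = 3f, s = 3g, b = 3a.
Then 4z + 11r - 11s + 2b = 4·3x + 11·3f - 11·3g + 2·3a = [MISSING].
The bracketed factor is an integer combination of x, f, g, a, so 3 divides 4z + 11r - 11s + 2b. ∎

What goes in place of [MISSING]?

3(2a + 11f - 11g + 4x)

Each term has a factor of 3: 4·3x + 11·3f - 11·3g + 2·3a = 3·(2a + 11f - 11g + 4x).
Since 2a + 11f - 11g + 4x is an integer, 3 ∣ (4z + 11r - 11s + 2b).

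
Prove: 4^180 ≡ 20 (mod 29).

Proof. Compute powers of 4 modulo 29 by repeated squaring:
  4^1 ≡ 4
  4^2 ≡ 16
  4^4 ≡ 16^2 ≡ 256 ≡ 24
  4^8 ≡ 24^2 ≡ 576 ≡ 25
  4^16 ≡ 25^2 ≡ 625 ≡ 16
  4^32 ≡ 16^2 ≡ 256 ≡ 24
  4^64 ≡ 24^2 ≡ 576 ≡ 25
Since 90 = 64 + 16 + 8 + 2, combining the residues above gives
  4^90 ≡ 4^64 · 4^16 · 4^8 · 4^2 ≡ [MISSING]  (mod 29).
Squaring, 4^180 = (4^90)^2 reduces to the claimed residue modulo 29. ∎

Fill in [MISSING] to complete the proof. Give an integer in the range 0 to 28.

4^64 · 4^16 · 4^8 · 4^2 ≡ 25 · 16 · 25 · 16 = 160000.
160000 mod 29 = 7, so 4^90 ≡ 7 (mod 29).

7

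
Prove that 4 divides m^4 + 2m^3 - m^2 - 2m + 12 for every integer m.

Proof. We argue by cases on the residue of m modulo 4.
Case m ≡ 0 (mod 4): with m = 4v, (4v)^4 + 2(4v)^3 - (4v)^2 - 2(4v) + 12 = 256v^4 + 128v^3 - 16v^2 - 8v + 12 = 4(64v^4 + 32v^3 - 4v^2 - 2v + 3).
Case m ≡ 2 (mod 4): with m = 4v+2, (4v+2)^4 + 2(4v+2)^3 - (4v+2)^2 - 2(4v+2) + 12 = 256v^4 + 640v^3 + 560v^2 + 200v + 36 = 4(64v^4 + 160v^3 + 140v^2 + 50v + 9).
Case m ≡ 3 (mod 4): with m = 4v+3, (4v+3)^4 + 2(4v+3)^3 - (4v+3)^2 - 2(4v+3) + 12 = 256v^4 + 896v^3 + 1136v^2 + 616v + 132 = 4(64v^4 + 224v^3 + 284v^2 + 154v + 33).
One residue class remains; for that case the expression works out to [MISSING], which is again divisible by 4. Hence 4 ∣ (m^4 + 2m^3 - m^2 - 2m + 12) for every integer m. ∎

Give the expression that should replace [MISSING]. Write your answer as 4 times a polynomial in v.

Only m ≡ 1 (mod 4) is unaccounted for. Put m = 4v+1:
(4v+1)^4 + 2(4v+1)^3 - (4v+1)^2 - 2(4v+1) + 12 expands to 256v^4 + 384v^3 + 176v^2 + 24v + 12,
and factoring out 4 leaves 4(64v^4 + 96v^3 + 44v^2 + 6v + 3).

4(64v^4 + 96v^3 + 44v^2 + 6v + 3)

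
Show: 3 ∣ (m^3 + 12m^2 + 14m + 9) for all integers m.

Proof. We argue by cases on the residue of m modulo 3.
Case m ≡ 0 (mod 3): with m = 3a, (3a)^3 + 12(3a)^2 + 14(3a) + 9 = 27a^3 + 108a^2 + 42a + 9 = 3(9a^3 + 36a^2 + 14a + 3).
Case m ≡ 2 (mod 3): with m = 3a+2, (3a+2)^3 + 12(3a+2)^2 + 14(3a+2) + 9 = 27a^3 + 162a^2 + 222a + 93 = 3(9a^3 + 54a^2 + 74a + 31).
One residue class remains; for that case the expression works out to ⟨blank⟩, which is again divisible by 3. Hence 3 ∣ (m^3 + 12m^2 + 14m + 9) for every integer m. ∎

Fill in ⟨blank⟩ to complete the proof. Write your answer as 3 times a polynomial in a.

The residues treated are {0, 2}, so the missing case is m ≡ 1 (mod 3); write m = 3a+1.
Then (3a+1)^3 + 12(3a+1)^2 + 14(3a+1) + 9 = 27a^3 + 135a^2 + 123a + 36 = 3(9a^3 + 45a^2 + 41a + 12).

3(9a^3 + 45a^2 + 41a + 12)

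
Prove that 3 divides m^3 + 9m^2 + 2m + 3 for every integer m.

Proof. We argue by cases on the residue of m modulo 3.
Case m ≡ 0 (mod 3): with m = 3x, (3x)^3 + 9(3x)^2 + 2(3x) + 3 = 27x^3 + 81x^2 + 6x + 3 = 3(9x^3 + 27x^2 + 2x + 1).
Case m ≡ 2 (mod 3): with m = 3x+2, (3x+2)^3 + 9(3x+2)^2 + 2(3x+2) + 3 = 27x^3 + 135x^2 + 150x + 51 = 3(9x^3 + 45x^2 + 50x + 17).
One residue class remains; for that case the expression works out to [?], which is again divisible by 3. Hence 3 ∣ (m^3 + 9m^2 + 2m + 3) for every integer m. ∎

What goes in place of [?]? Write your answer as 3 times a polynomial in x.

3(9x^3 + 36x^2 + 23x + 5)

Only m ≡ 1 (mod 3) is unaccounted for. Put m = 3x+1:
(3x+1)^3 + 9(3x+1)^2 + 2(3x+1) + 3 expands to 27x^3 + 108x^2 + 69x + 15,
and factoring out 3 leaves 3(9x^3 + 36x^2 + 23x + 5).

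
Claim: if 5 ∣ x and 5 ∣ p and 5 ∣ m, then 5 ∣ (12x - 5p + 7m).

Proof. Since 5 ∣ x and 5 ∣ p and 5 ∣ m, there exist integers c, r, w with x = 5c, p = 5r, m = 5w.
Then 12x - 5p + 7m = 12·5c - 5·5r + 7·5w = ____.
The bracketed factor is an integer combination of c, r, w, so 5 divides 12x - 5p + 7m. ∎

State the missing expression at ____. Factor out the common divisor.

5(12c - 5r + 7w)

Pull the common 5 out of every term: 12·5c - 5·5r + 7·5w = 5(12c - 5r + 7w).
12c - 5r + 7w is an integer, which exhibits the divisibility.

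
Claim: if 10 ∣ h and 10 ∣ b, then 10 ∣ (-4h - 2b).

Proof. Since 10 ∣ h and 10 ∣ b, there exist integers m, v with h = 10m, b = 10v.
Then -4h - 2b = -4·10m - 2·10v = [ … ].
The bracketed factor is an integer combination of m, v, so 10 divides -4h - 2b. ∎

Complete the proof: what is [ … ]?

10(-4m - 2v)

Each term has a factor of 10: -4·10m - 2·10v = 10·(-4m - 2v).
Since -4m - 2v is an integer, 10 ∣ (-4h - 2b).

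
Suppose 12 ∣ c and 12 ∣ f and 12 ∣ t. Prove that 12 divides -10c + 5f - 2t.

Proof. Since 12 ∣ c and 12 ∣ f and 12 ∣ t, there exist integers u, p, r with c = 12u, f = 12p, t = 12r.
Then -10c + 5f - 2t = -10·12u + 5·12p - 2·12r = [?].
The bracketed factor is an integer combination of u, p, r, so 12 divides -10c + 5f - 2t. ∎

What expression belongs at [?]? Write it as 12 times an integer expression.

12(5p - 2r - 10u)

Pull the common 12 out of every term: -10·12u + 5·12p - 2·12r = 12(5p - 2r - 10u).
5p - 2r - 10u is an integer, which exhibits the divisibility.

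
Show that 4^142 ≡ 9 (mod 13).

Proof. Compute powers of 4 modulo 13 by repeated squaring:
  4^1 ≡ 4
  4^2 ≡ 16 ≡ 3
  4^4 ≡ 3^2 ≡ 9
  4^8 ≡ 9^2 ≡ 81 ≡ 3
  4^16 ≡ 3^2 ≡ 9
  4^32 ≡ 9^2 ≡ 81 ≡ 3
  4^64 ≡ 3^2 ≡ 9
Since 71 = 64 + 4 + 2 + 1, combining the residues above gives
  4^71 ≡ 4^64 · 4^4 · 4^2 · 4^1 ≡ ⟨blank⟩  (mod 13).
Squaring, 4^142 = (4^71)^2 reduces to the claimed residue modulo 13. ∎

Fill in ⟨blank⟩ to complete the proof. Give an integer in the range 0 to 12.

10

Multiply the listed residues: 9 · 9 · 3 · 4 = 81 → 243 → 972.
Reducing modulo 13: 972 = 74·13 + 10, so 4^71 ≡ 10.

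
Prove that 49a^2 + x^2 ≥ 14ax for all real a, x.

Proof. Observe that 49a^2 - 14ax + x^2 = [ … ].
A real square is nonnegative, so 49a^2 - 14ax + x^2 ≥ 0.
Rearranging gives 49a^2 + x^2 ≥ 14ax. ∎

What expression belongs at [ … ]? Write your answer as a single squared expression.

(7a - x)^2

The leading and trailing coefficients are 7^2 and 1^2, and 14 = 2·7·1, so the trinomial is (7a - x)^2.
Hence 49a^2 - 14ax + x^2 ≥ 0.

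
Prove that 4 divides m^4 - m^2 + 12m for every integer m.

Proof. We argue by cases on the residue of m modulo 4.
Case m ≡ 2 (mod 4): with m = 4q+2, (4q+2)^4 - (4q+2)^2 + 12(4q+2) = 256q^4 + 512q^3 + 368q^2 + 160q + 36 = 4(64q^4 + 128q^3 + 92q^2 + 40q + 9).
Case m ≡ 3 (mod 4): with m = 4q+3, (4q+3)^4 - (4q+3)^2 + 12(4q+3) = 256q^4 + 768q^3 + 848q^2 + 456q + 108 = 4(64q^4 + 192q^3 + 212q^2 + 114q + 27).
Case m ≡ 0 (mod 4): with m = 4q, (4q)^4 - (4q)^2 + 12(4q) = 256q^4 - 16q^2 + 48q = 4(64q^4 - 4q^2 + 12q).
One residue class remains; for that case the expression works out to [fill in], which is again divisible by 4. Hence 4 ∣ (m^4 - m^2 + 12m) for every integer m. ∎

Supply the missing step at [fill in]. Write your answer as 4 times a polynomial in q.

Only m ≡ 1 (mod 4) is unaccounted for. Put m = 4q+1:
(4q+1)^4 - (4q+1)^2 + 12(4q+1) expands to 256q^4 + 256q^3 + 80q^2 + 56q + 12,
and factoring out 4 leaves 4(64q^4 + 64q^3 + 20q^2 + 14q + 3).

4(64q^4 + 64q^3 + 20q^2 + 14q + 3)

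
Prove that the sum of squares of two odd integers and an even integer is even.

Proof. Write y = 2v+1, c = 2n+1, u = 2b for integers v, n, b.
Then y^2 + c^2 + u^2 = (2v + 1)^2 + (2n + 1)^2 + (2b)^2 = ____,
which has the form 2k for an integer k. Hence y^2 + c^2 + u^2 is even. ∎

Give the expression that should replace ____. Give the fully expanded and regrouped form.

2(2b^2 + 2n^2 + 2n + 2v^2 + 2v + 1)

Expanding: (2v + 1)^2 + (2n + 1)^2 + (2b)^2 = 4b^2 + 4n^2 + 4n + 4v^2 + 4v + 2.
Every term is even; pulling out the factor of 2 gives 2(2b^2 + 2n^2 + 2n + 2v^2 + 2v + 1).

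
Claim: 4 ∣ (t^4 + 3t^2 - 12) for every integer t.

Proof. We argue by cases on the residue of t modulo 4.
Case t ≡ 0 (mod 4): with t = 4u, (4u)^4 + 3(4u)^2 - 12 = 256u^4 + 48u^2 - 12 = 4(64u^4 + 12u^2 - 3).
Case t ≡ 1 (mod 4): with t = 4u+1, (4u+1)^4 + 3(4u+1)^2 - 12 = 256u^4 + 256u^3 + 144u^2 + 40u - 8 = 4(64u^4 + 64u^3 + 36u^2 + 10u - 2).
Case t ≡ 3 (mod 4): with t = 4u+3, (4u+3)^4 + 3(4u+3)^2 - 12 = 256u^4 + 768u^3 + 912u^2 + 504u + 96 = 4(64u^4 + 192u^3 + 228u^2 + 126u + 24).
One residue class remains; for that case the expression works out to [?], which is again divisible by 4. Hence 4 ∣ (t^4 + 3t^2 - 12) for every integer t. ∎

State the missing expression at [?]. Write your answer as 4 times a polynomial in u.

The residues treated are {0, 1, 3}, so the missing case is t ≡ 2 (mod 4); write t = 4u+2.
Then (4u+2)^4 + 3(4u+2)^2 - 12 = 256u^4 + 512u^3 + 432u^2 + 176u + 16 = 4(64u^4 + 128u^3 + 108u^2 + 44u + 4).

4(64u^4 + 128u^3 + 108u^2 + 44u + 4)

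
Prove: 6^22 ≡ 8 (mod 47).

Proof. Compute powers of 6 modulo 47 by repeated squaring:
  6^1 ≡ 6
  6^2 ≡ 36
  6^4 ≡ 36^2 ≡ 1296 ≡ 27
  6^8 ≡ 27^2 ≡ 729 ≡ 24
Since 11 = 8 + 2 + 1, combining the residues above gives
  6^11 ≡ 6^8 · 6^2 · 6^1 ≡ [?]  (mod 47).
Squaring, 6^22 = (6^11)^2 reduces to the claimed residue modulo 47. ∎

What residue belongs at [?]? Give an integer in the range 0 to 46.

14

Multiply the listed residues: 24 · 36 · 6 = 864 → 5184.
Reducing modulo 47: 5184 = 110·47 + 14, so 6^11 ≡ 14.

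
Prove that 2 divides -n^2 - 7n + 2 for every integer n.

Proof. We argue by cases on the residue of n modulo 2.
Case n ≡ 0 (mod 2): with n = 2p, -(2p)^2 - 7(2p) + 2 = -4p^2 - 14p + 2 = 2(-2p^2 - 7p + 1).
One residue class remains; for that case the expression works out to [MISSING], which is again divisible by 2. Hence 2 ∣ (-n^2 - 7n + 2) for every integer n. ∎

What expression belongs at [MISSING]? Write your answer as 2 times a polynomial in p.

2(-2p^2 - 9p - 3)

Only n ≡ 1 (mod 2) is unaccounted for. Put n = 2p+1:
-(2p+1)^2 - 7(2p+1) + 2 expands to -4p^2 - 18p - 6,
and factoring out 2 leaves 2(-2p^2 - 9p - 3).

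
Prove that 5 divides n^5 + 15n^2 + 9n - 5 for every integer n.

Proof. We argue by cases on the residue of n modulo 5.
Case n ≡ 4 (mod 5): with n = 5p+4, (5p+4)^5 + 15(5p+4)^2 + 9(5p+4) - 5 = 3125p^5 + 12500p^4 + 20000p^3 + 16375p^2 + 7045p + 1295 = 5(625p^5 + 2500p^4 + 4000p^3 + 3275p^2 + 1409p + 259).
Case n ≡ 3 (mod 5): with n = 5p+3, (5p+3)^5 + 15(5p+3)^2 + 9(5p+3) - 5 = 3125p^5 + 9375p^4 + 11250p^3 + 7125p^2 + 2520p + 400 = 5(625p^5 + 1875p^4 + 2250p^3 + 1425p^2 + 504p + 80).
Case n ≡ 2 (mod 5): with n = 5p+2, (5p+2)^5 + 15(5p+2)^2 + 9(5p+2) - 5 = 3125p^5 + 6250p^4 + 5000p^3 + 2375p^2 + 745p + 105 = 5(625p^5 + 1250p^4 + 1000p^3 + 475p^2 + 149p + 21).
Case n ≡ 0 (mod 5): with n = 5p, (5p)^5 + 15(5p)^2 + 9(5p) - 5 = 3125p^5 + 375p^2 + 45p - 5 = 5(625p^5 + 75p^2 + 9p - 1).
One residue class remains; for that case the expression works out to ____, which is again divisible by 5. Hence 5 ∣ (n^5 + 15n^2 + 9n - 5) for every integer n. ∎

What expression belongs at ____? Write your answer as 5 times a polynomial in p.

The residues treated are {4, 3, 2, 0}, so the missing case is n ≡ 1 (mod 5); write n = 5p+1.
Then (5p+1)^5 + 15(5p+1)^2 + 9(5p+1) - 5 = 3125p^5 + 3125p^4 + 1250p^3 + 625p^2 + 220p + 20 = 5(625p^5 + 625p^4 + 250p^3 + 125p^2 + 44p + 4).

5(625p^5 + 625p^4 + 250p^3 + 125p^2 + 44p + 4)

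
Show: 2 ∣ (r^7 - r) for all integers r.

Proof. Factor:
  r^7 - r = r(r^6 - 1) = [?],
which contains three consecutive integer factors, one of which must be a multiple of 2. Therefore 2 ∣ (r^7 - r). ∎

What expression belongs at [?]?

(r - 1)r(r + 1)(r^4 + r^2 + 1)

r^6 - 1 = (r^2 - 1)(r^4 + r^2 + 1), and r^2 - 1 = (r-1)(r+1).
So r(r^6 - 1) = (r - 1)r(r + 1)(r^4 + r^2 + 1).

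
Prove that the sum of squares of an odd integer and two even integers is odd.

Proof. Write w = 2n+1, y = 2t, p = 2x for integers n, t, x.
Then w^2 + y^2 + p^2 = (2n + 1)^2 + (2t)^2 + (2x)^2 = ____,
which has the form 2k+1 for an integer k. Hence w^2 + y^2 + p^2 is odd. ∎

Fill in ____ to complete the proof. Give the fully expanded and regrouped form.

2(2n^2 + 2n + 2t^2 + 2x^2) + 1

Expanding: (2n + 1)^2 + (2t)^2 + (2x)^2 = 4n^2 + 4n + 4t^2 + 4x^2 + 1.
Every term except the constant is even, so this is 2(2n^2 + 2n + 2t^2 + 2x^2) + 1,
and 2n^2 + 2n + 2t^2 + 2x^2 ∈ ℤ gives the required form.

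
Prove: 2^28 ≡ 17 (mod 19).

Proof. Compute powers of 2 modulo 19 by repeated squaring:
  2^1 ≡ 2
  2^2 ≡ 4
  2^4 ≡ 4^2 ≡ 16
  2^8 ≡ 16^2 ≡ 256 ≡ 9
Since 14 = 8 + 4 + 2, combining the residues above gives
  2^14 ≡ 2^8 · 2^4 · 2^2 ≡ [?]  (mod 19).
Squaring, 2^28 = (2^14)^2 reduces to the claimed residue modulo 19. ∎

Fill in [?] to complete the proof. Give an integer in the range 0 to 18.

6

2^8 · 2^4 · 2^2 ≡ 9 · 16 · 4 = 576.
576 mod 19 = 6, so 2^14 ≡ 6 (mod 19).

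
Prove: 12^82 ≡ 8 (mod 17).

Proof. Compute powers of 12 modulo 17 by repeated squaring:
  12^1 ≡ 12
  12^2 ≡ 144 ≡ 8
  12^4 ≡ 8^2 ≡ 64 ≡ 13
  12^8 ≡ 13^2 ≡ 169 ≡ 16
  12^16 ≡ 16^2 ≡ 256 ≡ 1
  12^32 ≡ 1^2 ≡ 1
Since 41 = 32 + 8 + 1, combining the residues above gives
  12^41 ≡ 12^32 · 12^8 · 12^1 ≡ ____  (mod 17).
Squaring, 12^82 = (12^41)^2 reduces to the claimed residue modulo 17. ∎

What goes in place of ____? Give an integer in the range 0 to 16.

12^32 · 12^8 · 12^1 ≡ 1 · 16 · 12 = 192.
192 mod 17 = 5, so 12^41 ≡ 5 (mod 17).

5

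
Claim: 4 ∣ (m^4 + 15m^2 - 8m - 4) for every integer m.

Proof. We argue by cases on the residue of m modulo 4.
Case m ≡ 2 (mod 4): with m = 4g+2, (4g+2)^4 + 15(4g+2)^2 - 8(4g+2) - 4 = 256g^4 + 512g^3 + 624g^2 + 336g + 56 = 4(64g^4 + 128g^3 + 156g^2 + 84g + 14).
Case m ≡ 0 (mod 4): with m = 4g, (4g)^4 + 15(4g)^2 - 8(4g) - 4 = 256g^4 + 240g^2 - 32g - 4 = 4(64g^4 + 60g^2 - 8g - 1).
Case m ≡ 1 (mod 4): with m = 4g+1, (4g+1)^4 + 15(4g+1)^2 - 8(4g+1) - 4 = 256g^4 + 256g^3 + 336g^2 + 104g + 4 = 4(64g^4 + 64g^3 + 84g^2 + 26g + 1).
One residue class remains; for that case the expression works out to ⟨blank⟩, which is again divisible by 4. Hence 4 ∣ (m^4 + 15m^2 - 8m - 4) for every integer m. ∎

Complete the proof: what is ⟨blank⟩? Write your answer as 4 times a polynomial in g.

The residues treated are {2, 0, 1}, so the missing case is m ≡ 3 (mod 4); write m = 4g+3.
Then (4g+3)^4 + 15(4g+3)^2 - 8(4g+3) - 4 = 256g^4 + 768g^3 + 1104g^2 + 760g + 188 = 4(64g^4 + 192g^3 + 276g^2 + 190g + 47).

4(64g^4 + 192g^3 + 276g^2 + 190g + 47)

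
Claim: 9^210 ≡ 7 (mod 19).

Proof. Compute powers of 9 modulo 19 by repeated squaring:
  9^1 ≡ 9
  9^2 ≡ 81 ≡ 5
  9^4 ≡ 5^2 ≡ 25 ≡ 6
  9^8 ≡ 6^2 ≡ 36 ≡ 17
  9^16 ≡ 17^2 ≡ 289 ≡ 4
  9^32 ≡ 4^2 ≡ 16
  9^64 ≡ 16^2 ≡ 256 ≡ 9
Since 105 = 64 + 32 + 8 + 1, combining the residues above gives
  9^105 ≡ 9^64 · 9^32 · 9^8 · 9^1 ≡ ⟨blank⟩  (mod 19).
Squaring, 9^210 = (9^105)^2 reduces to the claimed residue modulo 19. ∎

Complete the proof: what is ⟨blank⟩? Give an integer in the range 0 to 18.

9^64 · 9^32 · 9^8 · 9^1 ≡ 9 · 16 · 17 · 9 = 22032.
22032 mod 19 = 11, so 9^105 ≡ 11 (mod 19).

11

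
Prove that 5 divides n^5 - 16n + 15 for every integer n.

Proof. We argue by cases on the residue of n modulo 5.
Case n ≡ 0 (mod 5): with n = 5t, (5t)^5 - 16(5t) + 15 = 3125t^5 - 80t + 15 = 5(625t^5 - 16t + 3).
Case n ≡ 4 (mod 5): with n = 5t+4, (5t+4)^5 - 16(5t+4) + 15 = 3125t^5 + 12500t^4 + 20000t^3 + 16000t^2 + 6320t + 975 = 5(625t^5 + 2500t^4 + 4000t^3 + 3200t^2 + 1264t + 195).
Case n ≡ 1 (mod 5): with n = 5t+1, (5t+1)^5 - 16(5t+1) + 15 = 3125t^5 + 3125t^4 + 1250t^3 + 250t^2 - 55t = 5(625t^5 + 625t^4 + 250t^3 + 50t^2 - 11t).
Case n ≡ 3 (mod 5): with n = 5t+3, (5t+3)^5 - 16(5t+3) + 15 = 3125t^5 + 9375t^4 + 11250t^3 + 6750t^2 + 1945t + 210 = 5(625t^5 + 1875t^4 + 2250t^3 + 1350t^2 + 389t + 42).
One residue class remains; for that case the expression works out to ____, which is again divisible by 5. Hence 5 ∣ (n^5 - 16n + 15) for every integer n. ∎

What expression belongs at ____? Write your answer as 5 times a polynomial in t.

Only n ≡ 2 (mod 5) is unaccounted for. Put n = 5t+2:
(5t+2)^5 - 16(5t+2) + 15 expands to 3125t^5 + 6250t^4 + 5000t^3 + 2000t^2 + 320t + 15,
and factoring out 5 leaves 5(625t^5 + 1250t^4 + 1000t^3 + 400t^2 + 64t + 3).

5(625t^5 + 1250t^4 + 1000t^3 + 400t^2 + 64t + 3)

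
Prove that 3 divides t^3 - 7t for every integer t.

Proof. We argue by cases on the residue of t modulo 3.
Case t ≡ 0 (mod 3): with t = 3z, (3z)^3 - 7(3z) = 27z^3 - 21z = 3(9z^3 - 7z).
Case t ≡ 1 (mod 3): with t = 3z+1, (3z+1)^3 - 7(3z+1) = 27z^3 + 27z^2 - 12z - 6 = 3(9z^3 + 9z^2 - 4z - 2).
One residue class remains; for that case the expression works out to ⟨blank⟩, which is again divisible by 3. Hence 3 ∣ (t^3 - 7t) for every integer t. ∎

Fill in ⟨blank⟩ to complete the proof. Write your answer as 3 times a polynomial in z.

3(9z^3 + 18z^2 + 5z - 2)

Only t ≡ 2 (mod 3) is unaccounted for. Put t = 3z+2:
(3z+2)^3 - 7(3z+2) expands to 27z^3 + 54z^2 + 15z - 6,
and factoring out 3 leaves 3(9z^3 + 18z^2 + 5z - 2).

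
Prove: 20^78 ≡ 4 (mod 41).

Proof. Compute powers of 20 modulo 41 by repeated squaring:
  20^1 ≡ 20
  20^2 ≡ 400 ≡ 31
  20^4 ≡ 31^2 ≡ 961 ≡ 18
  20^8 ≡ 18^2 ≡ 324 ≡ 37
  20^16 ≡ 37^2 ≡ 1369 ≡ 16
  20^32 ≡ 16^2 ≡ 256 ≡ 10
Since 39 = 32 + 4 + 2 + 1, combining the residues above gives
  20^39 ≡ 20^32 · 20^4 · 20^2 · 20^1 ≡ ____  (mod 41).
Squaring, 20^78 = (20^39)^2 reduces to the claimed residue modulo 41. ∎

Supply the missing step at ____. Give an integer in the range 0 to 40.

20^32 · 20^4 · 20^2 · 20^1 ≡ 10 · 18 · 31 · 20 = 111600.
111600 mod 41 = 39, so 20^39 ≡ 39 (mod 41).

39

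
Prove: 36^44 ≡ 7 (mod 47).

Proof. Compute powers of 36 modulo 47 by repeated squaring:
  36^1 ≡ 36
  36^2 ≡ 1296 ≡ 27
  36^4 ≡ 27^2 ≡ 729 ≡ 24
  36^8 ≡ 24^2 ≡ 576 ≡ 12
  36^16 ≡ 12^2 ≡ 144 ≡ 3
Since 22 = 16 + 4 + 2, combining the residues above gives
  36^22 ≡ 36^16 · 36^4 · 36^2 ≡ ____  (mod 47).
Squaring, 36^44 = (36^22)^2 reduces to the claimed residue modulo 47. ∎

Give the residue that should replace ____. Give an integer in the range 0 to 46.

Multiply the listed residues: 3 · 24 · 27 = 72 → 1944.
Reducing modulo 47: 1944 = 41·47 + 17, so 36^22 ≡ 17.

17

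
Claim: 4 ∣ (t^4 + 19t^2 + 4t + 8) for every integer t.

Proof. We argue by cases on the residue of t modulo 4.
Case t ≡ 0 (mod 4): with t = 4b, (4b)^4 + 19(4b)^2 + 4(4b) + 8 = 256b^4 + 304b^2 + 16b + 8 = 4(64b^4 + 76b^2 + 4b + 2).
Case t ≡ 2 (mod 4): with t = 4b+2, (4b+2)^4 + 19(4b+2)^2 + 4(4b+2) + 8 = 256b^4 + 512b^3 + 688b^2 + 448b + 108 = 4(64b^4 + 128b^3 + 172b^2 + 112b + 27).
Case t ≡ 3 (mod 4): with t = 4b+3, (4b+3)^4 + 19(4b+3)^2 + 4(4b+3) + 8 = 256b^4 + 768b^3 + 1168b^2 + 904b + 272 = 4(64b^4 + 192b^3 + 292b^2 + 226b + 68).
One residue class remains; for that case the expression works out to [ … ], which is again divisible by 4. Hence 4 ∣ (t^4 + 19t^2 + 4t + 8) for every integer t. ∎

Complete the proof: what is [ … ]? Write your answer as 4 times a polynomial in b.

4(64b^4 + 64b^3 + 100b^2 + 46b + 8)

Only t ≡ 1 (mod 4) is unaccounted for. Put t = 4b+1:
(4b+1)^4 + 19(4b+1)^2 + 4(4b+1) + 8 expands to 256b^4 + 256b^3 + 400b^2 + 184b + 32,
and factoring out 4 leaves 4(64b^4 + 64b^3 + 100b^2 + 46b + 8).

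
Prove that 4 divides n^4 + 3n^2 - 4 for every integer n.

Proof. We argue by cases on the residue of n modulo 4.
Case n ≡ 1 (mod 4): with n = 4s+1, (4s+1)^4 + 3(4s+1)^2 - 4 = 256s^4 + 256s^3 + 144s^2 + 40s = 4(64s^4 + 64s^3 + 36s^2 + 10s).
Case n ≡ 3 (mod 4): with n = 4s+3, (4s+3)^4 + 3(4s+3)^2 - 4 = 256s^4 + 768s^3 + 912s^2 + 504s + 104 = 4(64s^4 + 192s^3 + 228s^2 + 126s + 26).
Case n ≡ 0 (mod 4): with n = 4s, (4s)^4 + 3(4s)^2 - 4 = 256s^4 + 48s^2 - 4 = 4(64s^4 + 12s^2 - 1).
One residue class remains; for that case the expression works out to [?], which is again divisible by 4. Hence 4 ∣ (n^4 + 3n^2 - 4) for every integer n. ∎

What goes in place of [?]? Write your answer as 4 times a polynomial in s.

The residues treated are {1, 3, 0}, so the missing case is n ≡ 2 (mod 4); write n = 4s+2.
Then (4s+2)^4 + 3(4s+2)^2 - 4 = 256s^4 + 512s^3 + 432s^2 + 176s + 24 = 4(64s^4 + 128s^3 + 108s^2 + 44s + 6).

4(64s^4 + 128s^3 + 108s^2 + 44s + 6)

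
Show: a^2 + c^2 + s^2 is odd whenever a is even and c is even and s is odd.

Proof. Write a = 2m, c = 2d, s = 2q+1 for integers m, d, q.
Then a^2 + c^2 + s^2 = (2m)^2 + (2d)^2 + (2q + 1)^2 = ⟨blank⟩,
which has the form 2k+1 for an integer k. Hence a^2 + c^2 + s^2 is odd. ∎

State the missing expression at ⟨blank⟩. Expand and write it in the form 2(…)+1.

2(2d^2 + 2m^2 + 2q^2 + 2q) + 1

Expanding: (2m)^2 + (2d)^2 + (2q + 1)^2 = 4d^2 + 4m^2 + 4q^2 + 4q + 1.
Every term except the constant is even, so this is 2(2d^2 + 2m^2 + 2q^2 + 2q) + 1,
and 2d^2 + 2m^2 + 2q^2 + 2q ∈ ℤ gives the required form.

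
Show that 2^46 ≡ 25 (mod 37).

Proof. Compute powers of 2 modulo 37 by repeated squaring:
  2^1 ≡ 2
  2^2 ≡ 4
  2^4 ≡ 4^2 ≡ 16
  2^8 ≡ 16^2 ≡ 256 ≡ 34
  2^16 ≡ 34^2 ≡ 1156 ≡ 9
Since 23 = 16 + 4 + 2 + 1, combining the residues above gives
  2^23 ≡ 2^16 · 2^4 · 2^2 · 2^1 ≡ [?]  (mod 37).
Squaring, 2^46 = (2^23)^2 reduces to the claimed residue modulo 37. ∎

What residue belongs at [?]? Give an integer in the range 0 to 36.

2^16 · 2^4 · 2^2 · 2^1 ≡ 9 · 16 · 4 · 2 = 1152.
1152 mod 37 = 5, so 2^23 ≡ 5 (mod 37).

5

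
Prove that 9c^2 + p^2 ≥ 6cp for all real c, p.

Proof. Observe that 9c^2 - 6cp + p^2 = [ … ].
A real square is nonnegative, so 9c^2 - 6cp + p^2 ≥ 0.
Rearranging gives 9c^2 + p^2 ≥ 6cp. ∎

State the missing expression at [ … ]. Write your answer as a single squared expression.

(3c - p)^2

9c^2 - 6cp + p^2 is a perfect-square trinomial: the outer terms are (3c)^2 and (p)^2, and the cross term is -2·3c·p.
So 9c^2 - 6cp + p^2 = (3c - p)^2 ≥ 0.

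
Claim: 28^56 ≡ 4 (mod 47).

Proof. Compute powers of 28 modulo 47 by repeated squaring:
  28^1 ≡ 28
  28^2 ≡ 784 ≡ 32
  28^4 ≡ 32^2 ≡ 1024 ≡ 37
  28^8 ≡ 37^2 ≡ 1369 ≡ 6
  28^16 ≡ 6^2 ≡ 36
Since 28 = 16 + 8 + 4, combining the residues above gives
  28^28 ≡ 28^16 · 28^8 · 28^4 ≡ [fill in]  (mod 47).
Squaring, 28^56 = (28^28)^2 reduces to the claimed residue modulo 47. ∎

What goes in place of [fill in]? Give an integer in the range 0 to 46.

2

28^16 · 28^8 · 28^4 ≡ 36 · 6 · 37 = 7992.
7992 mod 47 = 2, so 28^28 ≡ 2 (mod 47).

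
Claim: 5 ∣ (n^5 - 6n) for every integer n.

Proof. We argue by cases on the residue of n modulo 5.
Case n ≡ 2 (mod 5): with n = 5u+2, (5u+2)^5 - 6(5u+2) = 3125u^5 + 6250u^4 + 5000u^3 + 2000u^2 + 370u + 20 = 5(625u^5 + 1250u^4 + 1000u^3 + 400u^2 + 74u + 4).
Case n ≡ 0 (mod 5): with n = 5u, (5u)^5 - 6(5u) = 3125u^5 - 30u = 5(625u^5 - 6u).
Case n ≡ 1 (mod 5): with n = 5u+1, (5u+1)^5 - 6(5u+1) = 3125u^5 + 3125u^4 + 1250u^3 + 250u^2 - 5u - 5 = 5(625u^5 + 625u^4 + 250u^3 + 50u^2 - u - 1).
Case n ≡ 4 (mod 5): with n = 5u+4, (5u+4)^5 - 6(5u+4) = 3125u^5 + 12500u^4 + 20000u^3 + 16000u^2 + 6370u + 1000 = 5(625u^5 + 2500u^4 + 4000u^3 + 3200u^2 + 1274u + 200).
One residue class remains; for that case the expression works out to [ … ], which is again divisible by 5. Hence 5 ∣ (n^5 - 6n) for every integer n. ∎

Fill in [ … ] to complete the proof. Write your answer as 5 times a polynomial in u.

The residues treated are {2, 0, 1, 4}, so the missing case is n ≡ 3 (mod 5); write n = 5u+3.
Then (5u+3)^5 - 6(5u+3) = 3125u^5 + 9375u^4 + 11250u^3 + 6750u^2 + 1995u + 225 = 5(625u^5 + 1875u^4 + 2250u^3 + 1350u^2 + 399u + 45).

5(625u^5 + 1875u^4 + 2250u^3 + 1350u^2 + 399u + 45)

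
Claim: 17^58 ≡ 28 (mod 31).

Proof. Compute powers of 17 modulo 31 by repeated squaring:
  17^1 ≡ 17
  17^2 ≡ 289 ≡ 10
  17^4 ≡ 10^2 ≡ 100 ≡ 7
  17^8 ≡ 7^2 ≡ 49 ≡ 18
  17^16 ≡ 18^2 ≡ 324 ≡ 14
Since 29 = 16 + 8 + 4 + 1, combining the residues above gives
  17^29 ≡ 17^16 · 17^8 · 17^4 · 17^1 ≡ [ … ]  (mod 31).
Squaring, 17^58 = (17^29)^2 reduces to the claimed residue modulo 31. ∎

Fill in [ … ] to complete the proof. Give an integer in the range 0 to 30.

11

Multiply the listed residues: 14 · 18 · 7 · 17 = 252 → 1764 → 29988.
Reducing modulo 31: 29988 = 967·31 + 11, so 17^29 ≡ 11.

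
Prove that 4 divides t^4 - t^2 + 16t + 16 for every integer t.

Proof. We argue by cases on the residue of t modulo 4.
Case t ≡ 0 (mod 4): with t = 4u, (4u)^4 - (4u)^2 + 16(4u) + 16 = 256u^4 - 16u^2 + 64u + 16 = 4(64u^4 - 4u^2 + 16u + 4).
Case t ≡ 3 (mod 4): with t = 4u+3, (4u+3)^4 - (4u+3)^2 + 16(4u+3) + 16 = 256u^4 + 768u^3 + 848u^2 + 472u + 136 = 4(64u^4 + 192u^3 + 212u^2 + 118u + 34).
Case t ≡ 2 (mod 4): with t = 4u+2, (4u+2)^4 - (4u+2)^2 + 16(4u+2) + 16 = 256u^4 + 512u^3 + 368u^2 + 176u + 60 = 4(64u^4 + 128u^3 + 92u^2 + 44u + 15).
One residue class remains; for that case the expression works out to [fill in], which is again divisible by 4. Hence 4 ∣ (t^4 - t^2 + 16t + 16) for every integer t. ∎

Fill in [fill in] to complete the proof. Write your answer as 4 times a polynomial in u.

4(64u^4 + 64u^3 + 20u^2 + 18u + 8)

Only t ≡ 1 (mod 4) is unaccounted for. Put t = 4u+1:
(4u+1)^4 - (4u+1)^2 + 16(4u+1) + 16 expands to 256u^4 + 256u^3 + 80u^2 + 72u + 32,
and factoring out 4 leaves 4(64u^4 + 64u^3 + 20u^2 + 18u + 8).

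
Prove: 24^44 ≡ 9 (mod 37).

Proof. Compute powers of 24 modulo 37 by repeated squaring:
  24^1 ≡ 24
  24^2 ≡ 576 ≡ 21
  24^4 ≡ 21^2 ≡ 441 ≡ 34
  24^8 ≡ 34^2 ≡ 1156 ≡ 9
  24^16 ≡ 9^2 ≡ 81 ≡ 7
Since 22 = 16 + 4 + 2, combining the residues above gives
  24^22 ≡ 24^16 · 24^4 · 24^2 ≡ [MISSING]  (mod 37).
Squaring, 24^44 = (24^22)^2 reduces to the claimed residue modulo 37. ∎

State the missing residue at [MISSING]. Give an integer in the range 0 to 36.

24^16 · 24^4 · 24^2 ≡ 7 · 34 · 21 = 4998.
4998 mod 37 = 3, so 24^22 ≡ 3 (mod 37).

3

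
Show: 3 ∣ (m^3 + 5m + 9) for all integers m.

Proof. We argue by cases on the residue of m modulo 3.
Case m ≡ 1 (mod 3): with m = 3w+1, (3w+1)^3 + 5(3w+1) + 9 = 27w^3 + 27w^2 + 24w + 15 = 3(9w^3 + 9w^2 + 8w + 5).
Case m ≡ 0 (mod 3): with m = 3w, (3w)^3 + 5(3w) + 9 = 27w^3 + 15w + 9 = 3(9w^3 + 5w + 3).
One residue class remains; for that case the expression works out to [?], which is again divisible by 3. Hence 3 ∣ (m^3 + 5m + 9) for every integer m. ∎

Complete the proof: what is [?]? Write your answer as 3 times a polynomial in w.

The residues treated are {1, 0}, so the missing case is m ≡ 2 (mod 3); write m = 3w+2.
Then (3w+2)^3 + 5(3w+2) + 9 = 27w^3 + 54w^2 + 51w + 27 = 3(9w^3 + 18w^2 + 17w + 9).

3(9w^3 + 18w^2 + 17w + 9)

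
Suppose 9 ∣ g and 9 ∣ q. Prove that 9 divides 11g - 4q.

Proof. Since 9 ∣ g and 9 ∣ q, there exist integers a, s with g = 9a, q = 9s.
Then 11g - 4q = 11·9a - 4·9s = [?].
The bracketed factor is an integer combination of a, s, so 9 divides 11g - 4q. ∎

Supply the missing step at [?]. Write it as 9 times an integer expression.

9(11a - 4s)

Each term has a factor of 9: 11·9a - 4·9s = 9·(11a - 4s).
Since 11a - 4s is an integer, 9 ∣ (11g - 4q).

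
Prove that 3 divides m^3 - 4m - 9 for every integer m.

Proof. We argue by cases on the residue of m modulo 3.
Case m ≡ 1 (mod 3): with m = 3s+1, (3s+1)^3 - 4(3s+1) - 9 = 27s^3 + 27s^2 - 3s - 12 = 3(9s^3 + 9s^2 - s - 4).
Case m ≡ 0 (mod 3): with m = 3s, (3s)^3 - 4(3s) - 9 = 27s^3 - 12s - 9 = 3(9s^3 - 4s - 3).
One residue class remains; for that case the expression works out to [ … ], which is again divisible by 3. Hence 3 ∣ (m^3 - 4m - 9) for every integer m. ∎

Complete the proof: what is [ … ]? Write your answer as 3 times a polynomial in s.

3(9s^3 + 18s^2 + 8s - 3)

Only m ≡ 2 (mod 3) is unaccounted for. Put m = 3s+2:
(3s+2)^3 - 4(3s+2) - 9 expands to 27s^3 + 54s^2 + 24s - 9,
and factoring out 3 leaves 3(9s^3 + 18s^2 + 8s - 3).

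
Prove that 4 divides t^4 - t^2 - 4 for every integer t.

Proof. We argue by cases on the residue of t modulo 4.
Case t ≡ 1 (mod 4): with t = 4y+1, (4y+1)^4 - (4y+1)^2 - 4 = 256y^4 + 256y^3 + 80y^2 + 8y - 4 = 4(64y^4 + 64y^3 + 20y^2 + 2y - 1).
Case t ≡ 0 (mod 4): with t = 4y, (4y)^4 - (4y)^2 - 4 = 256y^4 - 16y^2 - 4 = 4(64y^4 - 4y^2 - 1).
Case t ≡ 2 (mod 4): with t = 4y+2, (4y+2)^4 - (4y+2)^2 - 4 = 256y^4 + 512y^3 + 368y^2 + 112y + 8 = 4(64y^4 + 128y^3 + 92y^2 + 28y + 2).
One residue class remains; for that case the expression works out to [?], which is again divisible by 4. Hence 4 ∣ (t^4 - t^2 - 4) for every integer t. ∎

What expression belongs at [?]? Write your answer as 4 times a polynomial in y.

Only t ≡ 3 (mod 4) is unaccounted for. Put t = 4y+3:
(4y+3)^4 - (4y+3)^2 - 4 expands to 256y^4 + 768y^3 + 848y^2 + 408y + 68,
and factoring out 4 leaves 4(64y^4 + 192y^3 + 212y^2 + 102y + 17).

4(64y^4 + 192y^3 + 212y^2 + 102y + 17)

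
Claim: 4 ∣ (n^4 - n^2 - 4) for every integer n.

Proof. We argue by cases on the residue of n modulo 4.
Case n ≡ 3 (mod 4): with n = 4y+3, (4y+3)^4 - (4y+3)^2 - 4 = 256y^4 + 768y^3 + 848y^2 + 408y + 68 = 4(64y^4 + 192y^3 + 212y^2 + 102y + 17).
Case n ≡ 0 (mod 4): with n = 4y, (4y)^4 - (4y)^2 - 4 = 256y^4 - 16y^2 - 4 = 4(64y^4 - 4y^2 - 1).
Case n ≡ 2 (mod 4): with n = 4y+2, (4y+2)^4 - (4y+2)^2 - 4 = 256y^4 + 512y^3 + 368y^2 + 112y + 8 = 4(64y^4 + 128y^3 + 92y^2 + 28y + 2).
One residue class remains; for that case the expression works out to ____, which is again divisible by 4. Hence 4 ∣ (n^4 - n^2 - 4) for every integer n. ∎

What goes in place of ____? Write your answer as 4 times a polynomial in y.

4(64y^4 + 64y^3 + 20y^2 + 2y - 1)

Only n ≡ 1 (mod 4) is unaccounted for. Put n = 4y+1:
(4y+1)^4 - (4y+1)^2 - 4 expands to 256y^4 + 256y^3 + 80y^2 + 8y - 4,
and factoring out 4 leaves 4(64y^4 + 64y^3 + 20y^2 + 2y - 1).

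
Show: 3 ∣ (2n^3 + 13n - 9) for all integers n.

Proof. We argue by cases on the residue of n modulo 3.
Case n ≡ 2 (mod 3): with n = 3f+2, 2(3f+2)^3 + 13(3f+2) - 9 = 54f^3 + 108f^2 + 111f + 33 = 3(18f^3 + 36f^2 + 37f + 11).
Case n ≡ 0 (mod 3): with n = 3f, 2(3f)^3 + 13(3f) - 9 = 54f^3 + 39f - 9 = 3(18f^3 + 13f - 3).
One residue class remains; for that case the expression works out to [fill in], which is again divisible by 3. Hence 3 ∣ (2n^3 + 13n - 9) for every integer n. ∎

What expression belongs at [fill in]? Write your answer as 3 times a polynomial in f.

Only n ≡ 1 (mod 3) is unaccounted for. Put n = 3f+1:
2(3f+1)^3 + 13(3f+1) - 9 expands to 54f^3 + 54f^2 + 57f + 6,
and factoring out 3 leaves 3(18f^3 + 18f^2 + 19f + 2).

3(18f^3 + 18f^2 + 19f + 2)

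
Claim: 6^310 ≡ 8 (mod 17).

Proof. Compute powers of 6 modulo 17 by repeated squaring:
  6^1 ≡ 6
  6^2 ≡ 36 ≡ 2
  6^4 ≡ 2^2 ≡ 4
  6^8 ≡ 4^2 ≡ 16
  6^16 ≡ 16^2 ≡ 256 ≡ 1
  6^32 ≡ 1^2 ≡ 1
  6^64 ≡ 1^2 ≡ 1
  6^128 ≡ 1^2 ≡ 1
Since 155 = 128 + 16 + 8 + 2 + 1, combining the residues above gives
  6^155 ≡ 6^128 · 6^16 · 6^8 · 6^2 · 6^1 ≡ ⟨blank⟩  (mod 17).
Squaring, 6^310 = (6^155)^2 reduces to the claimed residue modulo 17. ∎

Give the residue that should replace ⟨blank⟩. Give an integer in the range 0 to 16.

Multiply the listed residues: 1 · 1 · 16 · 2 · 6 = 1 → 16 → 32 → 192.
Reducing modulo 17: 192 = 11·17 + 5, so 6^155 ≡ 5.

5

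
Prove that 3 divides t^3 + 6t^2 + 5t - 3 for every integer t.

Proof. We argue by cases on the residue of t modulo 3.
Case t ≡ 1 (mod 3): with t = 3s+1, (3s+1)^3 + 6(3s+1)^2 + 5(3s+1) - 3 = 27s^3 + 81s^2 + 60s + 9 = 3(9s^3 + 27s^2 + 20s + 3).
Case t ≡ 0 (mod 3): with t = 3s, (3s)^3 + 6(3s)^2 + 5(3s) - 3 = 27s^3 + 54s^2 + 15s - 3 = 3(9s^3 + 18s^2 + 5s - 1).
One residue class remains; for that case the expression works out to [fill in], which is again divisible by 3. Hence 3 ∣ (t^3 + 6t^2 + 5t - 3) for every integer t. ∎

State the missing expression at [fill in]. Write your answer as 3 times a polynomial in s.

Only t ≡ 2 (mod 3) is unaccounted for. Put t = 3s+2:
(3s+2)^3 + 6(3s+2)^2 + 5(3s+2) - 3 expands to 27s^3 + 108s^2 + 123s + 39,
and factoring out 3 leaves 3(9s^3 + 36s^2 + 41s + 13).

3(9s^3 + 36s^2 + 41s + 13)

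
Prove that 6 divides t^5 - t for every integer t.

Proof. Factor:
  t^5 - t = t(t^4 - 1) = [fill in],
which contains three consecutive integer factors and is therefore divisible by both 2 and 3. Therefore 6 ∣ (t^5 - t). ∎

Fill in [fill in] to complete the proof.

(t - 1)t(t + 1)(t^2 + 1)

t^4 - 1 = (t^2 - 1)(t^2 + 1), and t^2 - 1 = (t-1)(t+1).
So t(t^4 - 1) = (t - 1)t(t + 1)(t^2 + 1).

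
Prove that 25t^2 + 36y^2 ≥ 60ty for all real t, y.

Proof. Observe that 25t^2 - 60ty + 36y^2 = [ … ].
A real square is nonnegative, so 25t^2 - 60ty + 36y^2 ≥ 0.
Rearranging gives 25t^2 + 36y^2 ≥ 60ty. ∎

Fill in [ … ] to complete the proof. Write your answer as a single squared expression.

The leading and trailing coefficients are 5^2 and 6^2, and 60 = 2·5·6, so the trinomial is (5t - 6y)^2.
Hence 25t^2 - 60ty + 36y^2 ≥ 0.

(5t - 6y)^2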